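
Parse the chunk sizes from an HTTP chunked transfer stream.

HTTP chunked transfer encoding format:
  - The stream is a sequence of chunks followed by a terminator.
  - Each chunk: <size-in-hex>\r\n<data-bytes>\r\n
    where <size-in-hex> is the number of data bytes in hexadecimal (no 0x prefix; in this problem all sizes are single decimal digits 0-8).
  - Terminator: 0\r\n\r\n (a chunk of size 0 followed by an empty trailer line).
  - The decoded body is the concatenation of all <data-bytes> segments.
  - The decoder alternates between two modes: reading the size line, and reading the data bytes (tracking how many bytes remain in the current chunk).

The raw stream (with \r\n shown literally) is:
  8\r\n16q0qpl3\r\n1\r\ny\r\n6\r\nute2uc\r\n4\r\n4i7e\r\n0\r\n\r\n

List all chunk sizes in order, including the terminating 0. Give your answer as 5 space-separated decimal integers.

Answer: 8 1 6 4 0

Derivation:
Chunk 1: stream[0..1]='8' size=0x8=8, data at stream[3..11]='16q0qpl3' -> body[0..8], body so far='16q0qpl3'
Chunk 2: stream[13..14]='1' size=0x1=1, data at stream[16..17]='y' -> body[8..9], body so far='16q0qpl3y'
Chunk 3: stream[19..20]='6' size=0x6=6, data at stream[22..28]='ute2uc' -> body[9..15], body so far='16q0qpl3yute2uc'
Chunk 4: stream[30..31]='4' size=0x4=4, data at stream[33..37]='4i7e' -> body[15..19], body so far='16q0qpl3yute2uc4i7e'
Chunk 5: stream[39..40]='0' size=0 (terminator). Final body='16q0qpl3yute2uc4i7e' (19 bytes)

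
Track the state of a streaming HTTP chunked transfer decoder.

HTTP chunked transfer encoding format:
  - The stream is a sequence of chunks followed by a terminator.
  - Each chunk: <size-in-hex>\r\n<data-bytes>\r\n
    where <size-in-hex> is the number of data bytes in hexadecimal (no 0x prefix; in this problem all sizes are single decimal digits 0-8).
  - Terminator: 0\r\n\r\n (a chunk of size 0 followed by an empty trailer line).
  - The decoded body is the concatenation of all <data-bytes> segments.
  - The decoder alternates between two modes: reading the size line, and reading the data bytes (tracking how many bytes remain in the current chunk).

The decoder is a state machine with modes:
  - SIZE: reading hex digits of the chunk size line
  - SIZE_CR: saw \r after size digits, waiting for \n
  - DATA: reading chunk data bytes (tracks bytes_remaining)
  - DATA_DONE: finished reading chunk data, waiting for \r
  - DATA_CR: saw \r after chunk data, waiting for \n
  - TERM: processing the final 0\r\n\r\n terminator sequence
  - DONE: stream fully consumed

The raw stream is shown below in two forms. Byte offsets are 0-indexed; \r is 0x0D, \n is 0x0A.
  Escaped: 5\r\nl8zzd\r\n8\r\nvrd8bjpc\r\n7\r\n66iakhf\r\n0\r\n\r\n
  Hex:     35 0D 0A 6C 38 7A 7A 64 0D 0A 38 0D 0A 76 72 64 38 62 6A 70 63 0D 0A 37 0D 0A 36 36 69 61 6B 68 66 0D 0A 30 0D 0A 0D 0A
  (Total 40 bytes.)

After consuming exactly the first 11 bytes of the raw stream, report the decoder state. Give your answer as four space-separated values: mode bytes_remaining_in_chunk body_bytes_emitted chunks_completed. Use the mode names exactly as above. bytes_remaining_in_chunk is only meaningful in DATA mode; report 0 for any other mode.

Answer: SIZE 0 5 1

Derivation:
Byte 0 = '5': mode=SIZE remaining=0 emitted=0 chunks_done=0
Byte 1 = 0x0D: mode=SIZE_CR remaining=0 emitted=0 chunks_done=0
Byte 2 = 0x0A: mode=DATA remaining=5 emitted=0 chunks_done=0
Byte 3 = 'l': mode=DATA remaining=4 emitted=1 chunks_done=0
Byte 4 = '8': mode=DATA remaining=3 emitted=2 chunks_done=0
Byte 5 = 'z': mode=DATA remaining=2 emitted=3 chunks_done=0
Byte 6 = 'z': mode=DATA remaining=1 emitted=4 chunks_done=0
Byte 7 = 'd': mode=DATA_DONE remaining=0 emitted=5 chunks_done=0
Byte 8 = 0x0D: mode=DATA_CR remaining=0 emitted=5 chunks_done=0
Byte 9 = 0x0A: mode=SIZE remaining=0 emitted=5 chunks_done=1
Byte 10 = '8': mode=SIZE remaining=0 emitted=5 chunks_done=1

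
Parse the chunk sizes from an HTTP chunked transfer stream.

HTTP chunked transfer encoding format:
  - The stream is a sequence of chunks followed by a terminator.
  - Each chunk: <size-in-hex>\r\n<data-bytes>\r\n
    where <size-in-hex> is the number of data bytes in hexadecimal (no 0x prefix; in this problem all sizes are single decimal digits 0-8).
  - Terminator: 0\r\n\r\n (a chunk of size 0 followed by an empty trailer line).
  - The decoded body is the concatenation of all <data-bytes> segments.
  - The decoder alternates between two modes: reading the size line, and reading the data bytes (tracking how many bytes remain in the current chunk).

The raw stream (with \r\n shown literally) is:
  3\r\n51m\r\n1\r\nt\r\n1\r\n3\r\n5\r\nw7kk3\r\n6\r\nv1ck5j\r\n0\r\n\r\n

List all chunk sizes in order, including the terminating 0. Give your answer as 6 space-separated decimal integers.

Answer: 3 1 1 5 6 0

Derivation:
Chunk 1: stream[0..1]='3' size=0x3=3, data at stream[3..6]='51m' -> body[0..3], body so far='51m'
Chunk 2: stream[8..9]='1' size=0x1=1, data at stream[11..12]='t' -> body[3..4], body so far='51mt'
Chunk 3: stream[14..15]='1' size=0x1=1, data at stream[17..18]='3' -> body[4..5], body so far='51mt3'
Chunk 4: stream[20..21]='5' size=0x5=5, data at stream[23..28]='w7kk3' -> body[5..10], body so far='51mt3w7kk3'
Chunk 5: stream[30..31]='6' size=0x6=6, data at stream[33..39]='v1ck5j' -> body[10..16], body so far='51mt3w7kk3v1ck5j'
Chunk 6: stream[41..42]='0' size=0 (terminator). Final body='51mt3w7kk3v1ck5j' (16 bytes)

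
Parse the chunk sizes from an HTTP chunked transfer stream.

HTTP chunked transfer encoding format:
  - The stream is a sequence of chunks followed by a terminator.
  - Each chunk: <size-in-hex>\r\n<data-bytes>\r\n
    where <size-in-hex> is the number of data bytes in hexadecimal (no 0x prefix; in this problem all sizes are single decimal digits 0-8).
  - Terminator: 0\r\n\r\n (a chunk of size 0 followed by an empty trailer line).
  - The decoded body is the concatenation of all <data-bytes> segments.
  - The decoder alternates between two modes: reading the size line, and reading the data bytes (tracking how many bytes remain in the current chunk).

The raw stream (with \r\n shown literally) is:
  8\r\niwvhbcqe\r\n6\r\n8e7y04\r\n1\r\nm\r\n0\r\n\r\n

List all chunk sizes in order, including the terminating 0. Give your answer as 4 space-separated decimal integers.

Chunk 1: stream[0..1]='8' size=0x8=8, data at stream[3..11]='iwvhbcqe' -> body[0..8], body so far='iwvhbcqe'
Chunk 2: stream[13..14]='6' size=0x6=6, data at stream[16..22]='8e7y04' -> body[8..14], body so far='iwvhbcqe8e7y04'
Chunk 3: stream[24..25]='1' size=0x1=1, data at stream[27..28]='m' -> body[14..15], body so far='iwvhbcqe8e7y04m'
Chunk 4: stream[30..31]='0' size=0 (terminator). Final body='iwvhbcqe8e7y04m' (15 bytes)

Answer: 8 6 1 0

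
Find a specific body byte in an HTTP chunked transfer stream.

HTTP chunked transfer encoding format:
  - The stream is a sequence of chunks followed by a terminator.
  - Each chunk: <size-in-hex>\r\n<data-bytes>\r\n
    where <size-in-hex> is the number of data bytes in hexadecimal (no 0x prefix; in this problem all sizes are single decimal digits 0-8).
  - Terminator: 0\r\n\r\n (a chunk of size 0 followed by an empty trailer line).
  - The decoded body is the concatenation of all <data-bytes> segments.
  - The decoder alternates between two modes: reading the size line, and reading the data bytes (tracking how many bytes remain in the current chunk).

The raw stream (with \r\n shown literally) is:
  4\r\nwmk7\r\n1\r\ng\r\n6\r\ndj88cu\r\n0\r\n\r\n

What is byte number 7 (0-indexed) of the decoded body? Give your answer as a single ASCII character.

Answer: 8

Derivation:
Chunk 1: stream[0..1]='4' size=0x4=4, data at stream[3..7]='wmk7' -> body[0..4], body so far='wmk7'
Chunk 2: stream[9..10]='1' size=0x1=1, data at stream[12..13]='g' -> body[4..5], body so far='wmk7g'
Chunk 3: stream[15..16]='6' size=0x6=6, data at stream[18..24]='dj88cu' -> body[5..11], body so far='wmk7gdj88cu'
Chunk 4: stream[26..27]='0' size=0 (terminator). Final body='wmk7gdj88cu' (11 bytes)
Body byte 7 = '8'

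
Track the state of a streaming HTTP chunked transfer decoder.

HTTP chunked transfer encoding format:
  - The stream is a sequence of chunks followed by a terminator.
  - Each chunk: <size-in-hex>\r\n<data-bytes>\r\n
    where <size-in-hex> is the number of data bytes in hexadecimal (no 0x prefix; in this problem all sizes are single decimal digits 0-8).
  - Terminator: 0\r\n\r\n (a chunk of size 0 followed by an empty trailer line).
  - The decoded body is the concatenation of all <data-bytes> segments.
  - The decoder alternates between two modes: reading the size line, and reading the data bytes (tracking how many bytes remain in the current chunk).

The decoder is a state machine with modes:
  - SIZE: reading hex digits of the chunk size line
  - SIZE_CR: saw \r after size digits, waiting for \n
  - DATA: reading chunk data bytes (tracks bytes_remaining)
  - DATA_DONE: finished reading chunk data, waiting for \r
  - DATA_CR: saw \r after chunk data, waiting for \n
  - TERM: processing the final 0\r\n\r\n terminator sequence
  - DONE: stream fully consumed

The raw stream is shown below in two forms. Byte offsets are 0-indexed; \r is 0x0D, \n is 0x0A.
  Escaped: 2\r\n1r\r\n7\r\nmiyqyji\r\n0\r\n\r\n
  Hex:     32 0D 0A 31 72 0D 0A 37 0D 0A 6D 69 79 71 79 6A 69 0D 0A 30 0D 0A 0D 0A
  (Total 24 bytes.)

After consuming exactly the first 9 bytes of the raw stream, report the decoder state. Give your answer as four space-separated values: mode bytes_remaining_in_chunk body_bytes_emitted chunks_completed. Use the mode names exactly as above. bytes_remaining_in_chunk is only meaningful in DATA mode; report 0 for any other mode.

Byte 0 = '2': mode=SIZE remaining=0 emitted=0 chunks_done=0
Byte 1 = 0x0D: mode=SIZE_CR remaining=0 emitted=0 chunks_done=0
Byte 2 = 0x0A: mode=DATA remaining=2 emitted=0 chunks_done=0
Byte 3 = '1': mode=DATA remaining=1 emitted=1 chunks_done=0
Byte 4 = 'r': mode=DATA_DONE remaining=0 emitted=2 chunks_done=0
Byte 5 = 0x0D: mode=DATA_CR remaining=0 emitted=2 chunks_done=0
Byte 6 = 0x0A: mode=SIZE remaining=0 emitted=2 chunks_done=1
Byte 7 = '7': mode=SIZE remaining=0 emitted=2 chunks_done=1
Byte 8 = 0x0D: mode=SIZE_CR remaining=0 emitted=2 chunks_done=1

Answer: SIZE_CR 0 2 1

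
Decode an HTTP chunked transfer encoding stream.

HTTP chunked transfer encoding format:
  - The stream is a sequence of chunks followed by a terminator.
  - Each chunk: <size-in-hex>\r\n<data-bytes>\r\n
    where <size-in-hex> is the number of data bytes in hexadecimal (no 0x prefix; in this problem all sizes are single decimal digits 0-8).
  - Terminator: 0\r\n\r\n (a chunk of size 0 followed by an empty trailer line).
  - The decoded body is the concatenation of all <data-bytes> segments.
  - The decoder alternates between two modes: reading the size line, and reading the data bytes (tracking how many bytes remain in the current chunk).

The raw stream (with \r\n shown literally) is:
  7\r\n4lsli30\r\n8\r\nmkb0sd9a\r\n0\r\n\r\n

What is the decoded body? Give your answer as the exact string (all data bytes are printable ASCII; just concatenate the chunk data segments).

Chunk 1: stream[0..1]='7' size=0x7=7, data at stream[3..10]='4lsli30' -> body[0..7], body so far='4lsli30'
Chunk 2: stream[12..13]='8' size=0x8=8, data at stream[15..23]='mkb0sd9a' -> body[7..15], body so far='4lsli30mkb0sd9a'
Chunk 3: stream[25..26]='0' size=0 (terminator). Final body='4lsli30mkb0sd9a' (15 bytes)

Answer: 4lsli30mkb0sd9a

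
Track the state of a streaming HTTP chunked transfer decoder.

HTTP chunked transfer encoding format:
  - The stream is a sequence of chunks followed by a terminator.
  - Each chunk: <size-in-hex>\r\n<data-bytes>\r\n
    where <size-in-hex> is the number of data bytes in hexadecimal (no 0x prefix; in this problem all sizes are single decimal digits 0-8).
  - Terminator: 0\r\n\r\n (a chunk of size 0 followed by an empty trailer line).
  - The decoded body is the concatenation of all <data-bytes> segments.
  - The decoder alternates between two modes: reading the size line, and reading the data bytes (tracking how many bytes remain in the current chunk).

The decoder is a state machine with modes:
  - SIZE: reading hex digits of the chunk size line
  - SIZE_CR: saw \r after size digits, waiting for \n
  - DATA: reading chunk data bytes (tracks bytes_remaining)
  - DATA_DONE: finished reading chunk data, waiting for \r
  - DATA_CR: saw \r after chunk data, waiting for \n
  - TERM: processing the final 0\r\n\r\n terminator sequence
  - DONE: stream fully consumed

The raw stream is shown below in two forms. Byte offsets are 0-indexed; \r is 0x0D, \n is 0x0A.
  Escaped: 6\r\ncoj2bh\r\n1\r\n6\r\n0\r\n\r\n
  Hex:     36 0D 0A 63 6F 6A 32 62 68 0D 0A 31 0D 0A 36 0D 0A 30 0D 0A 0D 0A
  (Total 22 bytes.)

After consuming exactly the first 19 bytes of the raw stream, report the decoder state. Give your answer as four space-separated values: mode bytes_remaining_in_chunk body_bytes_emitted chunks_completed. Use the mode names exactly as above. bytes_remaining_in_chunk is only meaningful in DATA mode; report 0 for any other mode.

Answer: SIZE_CR 0 7 2

Derivation:
Byte 0 = '6': mode=SIZE remaining=0 emitted=0 chunks_done=0
Byte 1 = 0x0D: mode=SIZE_CR remaining=0 emitted=0 chunks_done=0
Byte 2 = 0x0A: mode=DATA remaining=6 emitted=0 chunks_done=0
Byte 3 = 'c': mode=DATA remaining=5 emitted=1 chunks_done=0
Byte 4 = 'o': mode=DATA remaining=4 emitted=2 chunks_done=0
Byte 5 = 'j': mode=DATA remaining=3 emitted=3 chunks_done=0
Byte 6 = '2': mode=DATA remaining=2 emitted=4 chunks_done=0
Byte 7 = 'b': mode=DATA remaining=1 emitted=5 chunks_done=0
Byte 8 = 'h': mode=DATA_DONE remaining=0 emitted=6 chunks_done=0
Byte 9 = 0x0D: mode=DATA_CR remaining=0 emitted=6 chunks_done=0
Byte 10 = 0x0A: mode=SIZE remaining=0 emitted=6 chunks_done=1
Byte 11 = '1': mode=SIZE remaining=0 emitted=6 chunks_done=1
Byte 12 = 0x0D: mode=SIZE_CR remaining=0 emitted=6 chunks_done=1
Byte 13 = 0x0A: mode=DATA remaining=1 emitted=6 chunks_done=1
Byte 14 = '6': mode=DATA_DONE remaining=0 emitted=7 chunks_done=1
Byte 15 = 0x0D: mode=DATA_CR remaining=0 emitted=7 chunks_done=1
Byte 16 = 0x0A: mode=SIZE remaining=0 emitted=7 chunks_done=2
Byte 17 = '0': mode=SIZE remaining=0 emitted=7 chunks_done=2
Byte 18 = 0x0D: mode=SIZE_CR remaining=0 emitted=7 chunks_done=2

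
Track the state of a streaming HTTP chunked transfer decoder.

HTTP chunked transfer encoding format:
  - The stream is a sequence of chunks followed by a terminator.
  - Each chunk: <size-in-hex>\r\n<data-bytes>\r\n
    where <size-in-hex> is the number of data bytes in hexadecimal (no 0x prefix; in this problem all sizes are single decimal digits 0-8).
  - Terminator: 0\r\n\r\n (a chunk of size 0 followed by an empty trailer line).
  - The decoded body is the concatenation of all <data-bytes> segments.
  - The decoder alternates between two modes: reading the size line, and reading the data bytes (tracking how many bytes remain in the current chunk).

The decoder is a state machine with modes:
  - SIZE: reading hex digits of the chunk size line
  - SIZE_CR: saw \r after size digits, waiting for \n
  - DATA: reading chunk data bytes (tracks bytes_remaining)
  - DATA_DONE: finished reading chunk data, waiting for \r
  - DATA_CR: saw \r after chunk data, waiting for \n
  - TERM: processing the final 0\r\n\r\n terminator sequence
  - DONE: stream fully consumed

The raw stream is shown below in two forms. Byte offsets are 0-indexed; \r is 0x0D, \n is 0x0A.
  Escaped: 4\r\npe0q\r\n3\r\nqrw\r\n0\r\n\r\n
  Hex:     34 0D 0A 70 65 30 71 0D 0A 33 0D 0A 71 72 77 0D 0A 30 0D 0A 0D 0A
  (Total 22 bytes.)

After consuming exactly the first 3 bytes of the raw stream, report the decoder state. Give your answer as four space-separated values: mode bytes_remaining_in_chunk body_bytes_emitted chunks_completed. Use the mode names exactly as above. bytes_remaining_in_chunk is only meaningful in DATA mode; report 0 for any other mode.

Byte 0 = '4': mode=SIZE remaining=0 emitted=0 chunks_done=0
Byte 1 = 0x0D: mode=SIZE_CR remaining=0 emitted=0 chunks_done=0
Byte 2 = 0x0A: mode=DATA remaining=4 emitted=0 chunks_done=0

Answer: DATA 4 0 0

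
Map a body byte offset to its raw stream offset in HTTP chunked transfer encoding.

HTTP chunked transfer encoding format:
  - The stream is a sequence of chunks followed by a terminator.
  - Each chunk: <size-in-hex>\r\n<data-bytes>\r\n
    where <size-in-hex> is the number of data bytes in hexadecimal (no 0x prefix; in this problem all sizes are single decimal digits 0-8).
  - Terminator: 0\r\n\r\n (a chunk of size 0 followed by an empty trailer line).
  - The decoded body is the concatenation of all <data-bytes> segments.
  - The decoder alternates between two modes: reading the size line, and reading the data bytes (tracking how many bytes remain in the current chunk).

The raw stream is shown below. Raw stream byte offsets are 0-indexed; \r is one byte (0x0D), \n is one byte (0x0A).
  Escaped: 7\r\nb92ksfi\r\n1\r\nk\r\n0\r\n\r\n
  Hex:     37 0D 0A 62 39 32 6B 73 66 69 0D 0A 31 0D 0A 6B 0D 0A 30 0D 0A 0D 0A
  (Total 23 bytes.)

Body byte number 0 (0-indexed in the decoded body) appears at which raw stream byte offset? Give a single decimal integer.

Answer: 3

Derivation:
Chunk 1: stream[0..1]='7' size=0x7=7, data at stream[3..10]='b92ksfi' -> body[0..7], body so far='b92ksfi'
Chunk 2: stream[12..13]='1' size=0x1=1, data at stream[15..16]='k' -> body[7..8], body so far='b92ksfik'
Chunk 3: stream[18..19]='0' size=0 (terminator). Final body='b92ksfik' (8 bytes)
Body byte 0 at stream offset 3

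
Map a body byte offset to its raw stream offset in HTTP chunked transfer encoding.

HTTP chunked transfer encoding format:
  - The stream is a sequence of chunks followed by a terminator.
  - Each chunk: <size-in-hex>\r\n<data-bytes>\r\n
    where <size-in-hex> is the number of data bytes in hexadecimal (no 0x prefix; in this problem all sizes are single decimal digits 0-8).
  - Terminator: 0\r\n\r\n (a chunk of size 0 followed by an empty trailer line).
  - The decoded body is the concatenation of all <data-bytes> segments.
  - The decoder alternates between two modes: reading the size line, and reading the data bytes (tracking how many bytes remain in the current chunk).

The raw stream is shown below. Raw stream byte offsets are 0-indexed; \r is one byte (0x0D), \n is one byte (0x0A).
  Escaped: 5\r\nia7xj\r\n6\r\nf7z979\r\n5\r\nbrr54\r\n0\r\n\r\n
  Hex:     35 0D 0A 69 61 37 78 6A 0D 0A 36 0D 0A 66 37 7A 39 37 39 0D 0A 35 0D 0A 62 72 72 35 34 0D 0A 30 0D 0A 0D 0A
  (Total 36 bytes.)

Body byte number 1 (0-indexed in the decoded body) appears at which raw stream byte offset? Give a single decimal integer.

Answer: 4

Derivation:
Chunk 1: stream[0..1]='5' size=0x5=5, data at stream[3..8]='ia7xj' -> body[0..5], body so far='ia7xj'
Chunk 2: stream[10..11]='6' size=0x6=6, data at stream[13..19]='f7z979' -> body[5..11], body so far='ia7xjf7z979'
Chunk 3: stream[21..22]='5' size=0x5=5, data at stream[24..29]='brr54' -> body[11..16], body so far='ia7xjf7z979brr54'
Chunk 4: stream[31..32]='0' size=0 (terminator). Final body='ia7xjf7z979brr54' (16 bytes)
Body byte 1 at stream offset 4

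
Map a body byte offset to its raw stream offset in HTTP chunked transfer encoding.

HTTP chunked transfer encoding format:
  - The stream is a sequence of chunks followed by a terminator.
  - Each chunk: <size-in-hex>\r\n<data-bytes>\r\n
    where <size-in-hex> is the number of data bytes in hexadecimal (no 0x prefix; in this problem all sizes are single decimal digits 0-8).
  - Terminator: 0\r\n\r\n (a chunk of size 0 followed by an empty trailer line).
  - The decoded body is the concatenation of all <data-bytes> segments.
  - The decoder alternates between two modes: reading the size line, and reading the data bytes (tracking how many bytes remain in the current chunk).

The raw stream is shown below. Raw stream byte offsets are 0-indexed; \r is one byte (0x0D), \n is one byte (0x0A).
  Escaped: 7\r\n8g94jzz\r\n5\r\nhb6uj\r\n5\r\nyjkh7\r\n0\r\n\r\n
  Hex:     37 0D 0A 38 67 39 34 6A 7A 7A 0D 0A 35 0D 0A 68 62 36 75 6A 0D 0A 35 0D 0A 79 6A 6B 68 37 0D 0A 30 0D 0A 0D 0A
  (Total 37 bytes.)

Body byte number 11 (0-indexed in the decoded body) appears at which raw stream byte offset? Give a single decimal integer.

Answer: 19

Derivation:
Chunk 1: stream[0..1]='7' size=0x7=7, data at stream[3..10]='8g94jzz' -> body[0..7], body so far='8g94jzz'
Chunk 2: stream[12..13]='5' size=0x5=5, data at stream[15..20]='hb6uj' -> body[7..12], body so far='8g94jzzhb6uj'
Chunk 3: stream[22..23]='5' size=0x5=5, data at stream[25..30]='yjkh7' -> body[12..17], body so far='8g94jzzhb6ujyjkh7'
Chunk 4: stream[32..33]='0' size=0 (terminator). Final body='8g94jzzhb6ujyjkh7' (17 bytes)
Body byte 11 at stream offset 19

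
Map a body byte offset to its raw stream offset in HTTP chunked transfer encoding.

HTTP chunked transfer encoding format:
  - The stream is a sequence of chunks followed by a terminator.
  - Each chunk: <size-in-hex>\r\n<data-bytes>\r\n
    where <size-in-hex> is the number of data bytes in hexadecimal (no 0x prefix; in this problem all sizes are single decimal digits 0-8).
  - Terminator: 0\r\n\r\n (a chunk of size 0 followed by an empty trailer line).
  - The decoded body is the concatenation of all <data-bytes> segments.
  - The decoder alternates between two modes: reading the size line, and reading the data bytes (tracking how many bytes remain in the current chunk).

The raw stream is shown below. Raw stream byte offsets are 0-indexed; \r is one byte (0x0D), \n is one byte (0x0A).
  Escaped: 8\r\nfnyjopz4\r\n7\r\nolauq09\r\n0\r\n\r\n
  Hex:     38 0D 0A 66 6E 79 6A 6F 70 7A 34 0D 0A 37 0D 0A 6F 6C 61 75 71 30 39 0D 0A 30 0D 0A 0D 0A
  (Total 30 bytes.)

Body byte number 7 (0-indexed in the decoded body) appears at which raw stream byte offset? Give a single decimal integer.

Answer: 10

Derivation:
Chunk 1: stream[0..1]='8' size=0x8=8, data at stream[3..11]='fnyjopz4' -> body[0..8], body so far='fnyjopz4'
Chunk 2: stream[13..14]='7' size=0x7=7, data at stream[16..23]='olauq09' -> body[8..15], body so far='fnyjopz4olauq09'
Chunk 3: stream[25..26]='0' size=0 (terminator). Final body='fnyjopz4olauq09' (15 bytes)
Body byte 7 at stream offset 10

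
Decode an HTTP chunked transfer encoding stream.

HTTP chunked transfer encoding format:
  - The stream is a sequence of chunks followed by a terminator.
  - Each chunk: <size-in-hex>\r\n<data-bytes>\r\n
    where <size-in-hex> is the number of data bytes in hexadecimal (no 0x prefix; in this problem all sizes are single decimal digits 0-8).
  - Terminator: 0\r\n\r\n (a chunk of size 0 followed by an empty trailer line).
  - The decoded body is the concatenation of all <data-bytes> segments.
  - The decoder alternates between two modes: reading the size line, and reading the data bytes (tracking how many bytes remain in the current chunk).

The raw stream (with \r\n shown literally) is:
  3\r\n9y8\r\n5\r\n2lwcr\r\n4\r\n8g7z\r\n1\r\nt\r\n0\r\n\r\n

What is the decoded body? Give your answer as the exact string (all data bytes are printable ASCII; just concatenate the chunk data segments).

Chunk 1: stream[0..1]='3' size=0x3=3, data at stream[3..6]='9y8' -> body[0..3], body so far='9y8'
Chunk 2: stream[8..9]='5' size=0x5=5, data at stream[11..16]='2lwcr' -> body[3..8], body so far='9y82lwcr'
Chunk 3: stream[18..19]='4' size=0x4=4, data at stream[21..25]='8g7z' -> body[8..12], body so far='9y82lwcr8g7z'
Chunk 4: stream[27..28]='1' size=0x1=1, data at stream[30..31]='t' -> body[12..13], body so far='9y82lwcr8g7zt'
Chunk 5: stream[33..34]='0' size=0 (terminator). Final body='9y82lwcr8g7zt' (13 bytes)

Answer: 9y82lwcr8g7zt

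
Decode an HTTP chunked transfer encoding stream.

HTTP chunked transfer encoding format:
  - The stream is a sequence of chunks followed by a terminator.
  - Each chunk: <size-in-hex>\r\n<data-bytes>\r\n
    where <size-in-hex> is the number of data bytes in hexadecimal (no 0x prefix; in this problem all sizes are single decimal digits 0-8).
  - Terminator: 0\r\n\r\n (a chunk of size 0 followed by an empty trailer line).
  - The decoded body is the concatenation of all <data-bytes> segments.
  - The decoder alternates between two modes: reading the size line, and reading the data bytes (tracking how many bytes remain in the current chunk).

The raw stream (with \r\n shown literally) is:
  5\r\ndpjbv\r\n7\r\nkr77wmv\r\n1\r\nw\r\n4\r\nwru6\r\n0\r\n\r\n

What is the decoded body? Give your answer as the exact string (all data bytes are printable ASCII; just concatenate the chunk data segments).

Answer: dpjbvkr77wmvwwru6

Derivation:
Chunk 1: stream[0..1]='5' size=0x5=5, data at stream[3..8]='dpjbv' -> body[0..5], body so far='dpjbv'
Chunk 2: stream[10..11]='7' size=0x7=7, data at stream[13..20]='kr77wmv' -> body[5..12], body so far='dpjbvkr77wmv'
Chunk 3: stream[22..23]='1' size=0x1=1, data at stream[25..26]='w' -> body[12..13], body so far='dpjbvkr77wmvw'
Chunk 4: stream[28..29]='4' size=0x4=4, data at stream[31..35]='wru6' -> body[13..17], body so far='dpjbvkr77wmvwwru6'
Chunk 5: stream[37..38]='0' size=0 (terminator). Final body='dpjbvkr77wmvwwru6' (17 bytes)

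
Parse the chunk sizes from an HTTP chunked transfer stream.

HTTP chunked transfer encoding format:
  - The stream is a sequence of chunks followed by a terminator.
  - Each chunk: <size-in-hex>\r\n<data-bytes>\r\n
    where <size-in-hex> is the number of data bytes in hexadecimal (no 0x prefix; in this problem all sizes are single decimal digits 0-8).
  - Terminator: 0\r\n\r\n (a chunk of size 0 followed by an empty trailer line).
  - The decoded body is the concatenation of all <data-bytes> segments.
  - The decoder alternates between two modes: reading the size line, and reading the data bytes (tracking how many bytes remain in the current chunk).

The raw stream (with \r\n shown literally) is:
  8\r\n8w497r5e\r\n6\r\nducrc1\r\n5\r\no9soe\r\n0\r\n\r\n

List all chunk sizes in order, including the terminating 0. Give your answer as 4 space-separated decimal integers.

Chunk 1: stream[0..1]='8' size=0x8=8, data at stream[3..11]='8w497r5e' -> body[0..8], body so far='8w497r5e'
Chunk 2: stream[13..14]='6' size=0x6=6, data at stream[16..22]='ducrc1' -> body[8..14], body so far='8w497r5educrc1'
Chunk 3: stream[24..25]='5' size=0x5=5, data at stream[27..32]='o9soe' -> body[14..19], body so far='8w497r5educrc1o9soe'
Chunk 4: stream[34..35]='0' size=0 (terminator). Final body='8w497r5educrc1o9soe' (19 bytes)

Answer: 8 6 5 0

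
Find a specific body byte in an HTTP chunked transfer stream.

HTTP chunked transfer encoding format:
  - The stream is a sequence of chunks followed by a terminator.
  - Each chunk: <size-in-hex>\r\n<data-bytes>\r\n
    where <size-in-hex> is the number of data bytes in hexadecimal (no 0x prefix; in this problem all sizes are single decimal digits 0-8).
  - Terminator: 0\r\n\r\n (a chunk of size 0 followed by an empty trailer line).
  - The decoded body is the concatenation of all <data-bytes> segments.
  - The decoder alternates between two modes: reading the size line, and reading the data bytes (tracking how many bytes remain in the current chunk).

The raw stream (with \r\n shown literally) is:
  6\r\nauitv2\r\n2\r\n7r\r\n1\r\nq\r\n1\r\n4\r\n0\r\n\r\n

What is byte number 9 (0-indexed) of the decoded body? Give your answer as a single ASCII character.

Answer: 4

Derivation:
Chunk 1: stream[0..1]='6' size=0x6=6, data at stream[3..9]='auitv2' -> body[0..6], body so far='auitv2'
Chunk 2: stream[11..12]='2' size=0x2=2, data at stream[14..16]='7r' -> body[6..8], body so far='auitv27r'
Chunk 3: stream[18..19]='1' size=0x1=1, data at stream[21..22]='q' -> body[8..9], body so far='auitv27rq'
Chunk 4: stream[24..25]='1' size=0x1=1, data at stream[27..28]='4' -> body[9..10], body so far='auitv27rq4'
Chunk 5: stream[30..31]='0' size=0 (terminator). Final body='auitv27rq4' (10 bytes)
Body byte 9 = '4'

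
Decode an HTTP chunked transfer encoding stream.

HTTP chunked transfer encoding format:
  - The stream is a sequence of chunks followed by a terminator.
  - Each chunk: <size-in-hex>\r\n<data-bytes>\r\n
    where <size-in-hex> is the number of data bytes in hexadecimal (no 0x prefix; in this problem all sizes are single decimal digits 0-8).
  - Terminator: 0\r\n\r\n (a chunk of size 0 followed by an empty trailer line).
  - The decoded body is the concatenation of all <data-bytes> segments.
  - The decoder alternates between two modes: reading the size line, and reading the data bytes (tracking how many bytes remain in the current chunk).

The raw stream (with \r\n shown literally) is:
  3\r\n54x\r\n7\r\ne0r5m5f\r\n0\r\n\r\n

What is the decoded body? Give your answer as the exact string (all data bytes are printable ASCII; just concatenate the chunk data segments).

Answer: 54xe0r5m5f

Derivation:
Chunk 1: stream[0..1]='3' size=0x3=3, data at stream[3..6]='54x' -> body[0..3], body so far='54x'
Chunk 2: stream[8..9]='7' size=0x7=7, data at stream[11..18]='e0r5m5f' -> body[3..10], body so far='54xe0r5m5f'
Chunk 3: stream[20..21]='0' size=0 (terminator). Final body='54xe0r5m5f' (10 bytes)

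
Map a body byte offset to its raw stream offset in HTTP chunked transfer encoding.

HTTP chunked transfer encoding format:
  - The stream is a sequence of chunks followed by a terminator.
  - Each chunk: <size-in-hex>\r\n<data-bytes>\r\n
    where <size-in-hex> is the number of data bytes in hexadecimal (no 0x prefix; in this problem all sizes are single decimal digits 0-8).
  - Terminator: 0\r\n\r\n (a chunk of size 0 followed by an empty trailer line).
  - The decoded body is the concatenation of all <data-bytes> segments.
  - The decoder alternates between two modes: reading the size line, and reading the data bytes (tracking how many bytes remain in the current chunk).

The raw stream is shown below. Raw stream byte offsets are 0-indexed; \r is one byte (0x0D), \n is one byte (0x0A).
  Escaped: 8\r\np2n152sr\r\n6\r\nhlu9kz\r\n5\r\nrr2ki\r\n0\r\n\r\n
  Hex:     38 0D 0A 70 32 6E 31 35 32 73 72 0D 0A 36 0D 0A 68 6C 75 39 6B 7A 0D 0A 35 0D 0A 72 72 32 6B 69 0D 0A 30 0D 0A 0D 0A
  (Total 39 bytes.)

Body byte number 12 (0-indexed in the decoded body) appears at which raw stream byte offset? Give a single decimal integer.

Chunk 1: stream[0..1]='8' size=0x8=8, data at stream[3..11]='p2n152sr' -> body[0..8], body so far='p2n152sr'
Chunk 2: stream[13..14]='6' size=0x6=6, data at stream[16..22]='hlu9kz' -> body[8..14], body so far='p2n152srhlu9kz'
Chunk 3: stream[24..25]='5' size=0x5=5, data at stream[27..32]='rr2ki' -> body[14..19], body so far='p2n152srhlu9kzrr2ki'
Chunk 4: stream[34..35]='0' size=0 (terminator). Final body='p2n152srhlu9kzrr2ki' (19 bytes)
Body byte 12 at stream offset 20

Answer: 20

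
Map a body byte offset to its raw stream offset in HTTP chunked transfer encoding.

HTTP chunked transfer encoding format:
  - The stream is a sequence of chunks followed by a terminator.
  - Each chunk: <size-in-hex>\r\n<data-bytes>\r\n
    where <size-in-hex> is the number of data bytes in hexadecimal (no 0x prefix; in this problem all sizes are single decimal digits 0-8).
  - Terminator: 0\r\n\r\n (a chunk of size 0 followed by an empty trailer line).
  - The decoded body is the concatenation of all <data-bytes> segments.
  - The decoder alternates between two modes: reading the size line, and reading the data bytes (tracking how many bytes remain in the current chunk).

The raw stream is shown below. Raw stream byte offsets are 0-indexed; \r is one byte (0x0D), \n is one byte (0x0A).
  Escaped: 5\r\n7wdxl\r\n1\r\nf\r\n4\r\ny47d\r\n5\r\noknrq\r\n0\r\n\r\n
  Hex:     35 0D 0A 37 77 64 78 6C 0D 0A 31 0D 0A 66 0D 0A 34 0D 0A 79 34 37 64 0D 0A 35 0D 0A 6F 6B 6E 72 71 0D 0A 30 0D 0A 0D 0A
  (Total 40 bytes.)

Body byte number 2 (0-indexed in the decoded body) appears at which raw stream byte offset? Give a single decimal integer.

Chunk 1: stream[0..1]='5' size=0x5=5, data at stream[3..8]='7wdxl' -> body[0..5], body so far='7wdxl'
Chunk 2: stream[10..11]='1' size=0x1=1, data at stream[13..14]='f' -> body[5..6], body so far='7wdxlf'
Chunk 3: stream[16..17]='4' size=0x4=4, data at stream[19..23]='y47d' -> body[6..10], body so far='7wdxlfy47d'
Chunk 4: stream[25..26]='5' size=0x5=5, data at stream[28..33]='oknrq' -> body[10..15], body so far='7wdxlfy47doknrq'
Chunk 5: stream[35..36]='0' size=0 (terminator). Final body='7wdxlfy47doknrq' (15 bytes)
Body byte 2 at stream offset 5

Answer: 5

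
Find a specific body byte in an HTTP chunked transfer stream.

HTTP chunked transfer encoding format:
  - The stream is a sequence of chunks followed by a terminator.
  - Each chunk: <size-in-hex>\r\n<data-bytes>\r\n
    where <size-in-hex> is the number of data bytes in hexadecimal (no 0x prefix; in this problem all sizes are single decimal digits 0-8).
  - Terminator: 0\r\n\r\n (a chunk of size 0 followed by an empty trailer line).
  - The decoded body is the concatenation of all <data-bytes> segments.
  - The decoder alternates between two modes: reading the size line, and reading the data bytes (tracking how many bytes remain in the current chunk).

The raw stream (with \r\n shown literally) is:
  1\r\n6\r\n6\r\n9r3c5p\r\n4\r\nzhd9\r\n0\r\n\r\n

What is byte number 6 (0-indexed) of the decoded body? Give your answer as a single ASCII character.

Answer: p

Derivation:
Chunk 1: stream[0..1]='1' size=0x1=1, data at stream[3..4]='6' -> body[0..1], body so far='6'
Chunk 2: stream[6..7]='6' size=0x6=6, data at stream[9..15]='9r3c5p' -> body[1..7], body so far='69r3c5p'
Chunk 3: stream[17..18]='4' size=0x4=4, data at stream[20..24]='zhd9' -> body[7..11], body so far='69r3c5pzhd9'
Chunk 4: stream[26..27]='0' size=0 (terminator). Final body='69r3c5pzhd9' (11 bytes)
Body byte 6 = 'p'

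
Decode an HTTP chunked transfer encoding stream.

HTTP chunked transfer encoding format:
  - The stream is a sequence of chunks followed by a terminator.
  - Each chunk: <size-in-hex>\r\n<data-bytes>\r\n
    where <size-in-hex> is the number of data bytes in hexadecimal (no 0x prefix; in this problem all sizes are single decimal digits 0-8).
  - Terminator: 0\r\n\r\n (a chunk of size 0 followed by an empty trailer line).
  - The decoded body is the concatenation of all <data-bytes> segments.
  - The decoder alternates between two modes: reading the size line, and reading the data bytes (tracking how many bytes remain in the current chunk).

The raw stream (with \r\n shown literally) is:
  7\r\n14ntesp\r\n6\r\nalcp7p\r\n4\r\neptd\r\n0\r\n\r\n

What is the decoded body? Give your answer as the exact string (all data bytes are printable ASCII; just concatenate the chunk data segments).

Chunk 1: stream[0..1]='7' size=0x7=7, data at stream[3..10]='14ntesp' -> body[0..7], body so far='14ntesp'
Chunk 2: stream[12..13]='6' size=0x6=6, data at stream[15..21]='alcp7p' -> body[7..13], body so far='14ntespalcp7p'
Chunk 3: stream[23..24]='4' size=0x4=4, data at stream[26..30]='eptd' -> body[13..17], body so far='14ntespalcp7peptd'
Chunk 4: stream[32..33]='0' size=0 (terminator). Final body='14ntespalcp7peptd' (17 bytes)

Answer: 14ntespalcp7peptd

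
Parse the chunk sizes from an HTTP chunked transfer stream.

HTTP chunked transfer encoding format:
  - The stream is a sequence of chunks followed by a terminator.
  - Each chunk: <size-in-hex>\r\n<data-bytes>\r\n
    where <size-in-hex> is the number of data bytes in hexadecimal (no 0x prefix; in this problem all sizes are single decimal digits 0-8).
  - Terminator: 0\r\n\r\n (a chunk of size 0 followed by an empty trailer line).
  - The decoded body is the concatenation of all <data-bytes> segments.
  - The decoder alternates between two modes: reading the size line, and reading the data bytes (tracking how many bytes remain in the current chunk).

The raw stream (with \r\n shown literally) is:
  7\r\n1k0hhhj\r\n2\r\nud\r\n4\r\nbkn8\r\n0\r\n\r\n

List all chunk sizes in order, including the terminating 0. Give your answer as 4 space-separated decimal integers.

Chunk 1: stream[0..1]='7' size=0x7=7, data at stream[3..10]='1k0hhhj' -> body[0..7], body so far='1k0hhhj'
Chunk 2: stream[12..13]='2' size=0x2=2, data at stream[15..17]='ud' -> body[7..9], body so far='1k0hhhjud'
Chunk 3: stream[19..20]='4' size=0x4=4, data at stream[22..26]='bkn8' -> body[9..13], body so far='1k0hhhjudbkn8'
Chunk 4: stream[28..29]='0' size=0 (terminator). Final body='1k0hhhjudbkn8' (13 bytes)

Answer: 7 2 4 0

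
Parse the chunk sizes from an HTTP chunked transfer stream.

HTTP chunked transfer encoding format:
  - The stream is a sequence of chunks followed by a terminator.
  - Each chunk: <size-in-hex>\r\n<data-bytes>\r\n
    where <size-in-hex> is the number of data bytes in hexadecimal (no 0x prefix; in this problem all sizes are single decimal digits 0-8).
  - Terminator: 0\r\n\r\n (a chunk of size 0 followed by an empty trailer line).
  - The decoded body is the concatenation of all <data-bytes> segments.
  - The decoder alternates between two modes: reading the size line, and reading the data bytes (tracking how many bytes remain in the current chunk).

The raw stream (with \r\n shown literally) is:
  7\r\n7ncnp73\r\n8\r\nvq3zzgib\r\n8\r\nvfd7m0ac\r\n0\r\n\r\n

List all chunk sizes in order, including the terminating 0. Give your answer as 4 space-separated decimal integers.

Answer: 7 8 8 0

Derivation:
Chunk 1: stream[0..1]='7' size=0x7=7, data at stream[3..10]='7ncnp73' -> body[0..7], body so far='7ncnp73'
Chunk 2: stream[12..13]='8' size=0x8=8, data at stream[15..23]='vq3zzgib' -> body[7..15], body so far='7ncnp73vq3zzgib'
Chunk 3: stream[25..26]='8' size=0x8=8, data at stream[28..36]='vfd7m0ac' -> body[15..23], body so far='7ncnp73vq3zzgibvfd7m0ac'
Chunk 4: stream[38..39]='0' size=0 (terminator). Final body='7ncnp73vq3zzgibvfd7m0ac' (23 bytes)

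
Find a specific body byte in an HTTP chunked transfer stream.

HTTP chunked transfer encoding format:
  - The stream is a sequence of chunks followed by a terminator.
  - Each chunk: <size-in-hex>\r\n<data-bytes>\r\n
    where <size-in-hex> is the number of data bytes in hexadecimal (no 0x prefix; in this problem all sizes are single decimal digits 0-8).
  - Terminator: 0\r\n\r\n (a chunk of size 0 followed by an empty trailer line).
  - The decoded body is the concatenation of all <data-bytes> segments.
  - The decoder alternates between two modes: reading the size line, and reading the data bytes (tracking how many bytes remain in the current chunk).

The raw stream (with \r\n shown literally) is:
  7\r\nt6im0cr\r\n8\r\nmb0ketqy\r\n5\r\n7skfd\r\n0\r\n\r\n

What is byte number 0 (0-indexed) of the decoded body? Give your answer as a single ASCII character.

Answer: t

Derivation:
Chunk 1: stream[0..1]='7' size=0x7=7, data at stream[3..10]='t6im0cr' -> body[0..7], body so far='t6im0cr'
Chunk 2: stream[12..13]='8' size=0x8=8, data at stream[15..23]='mb0ketqy' -> body[7..15], body so far='t6im0crmb0ketqy'
Chunk 3: stream[25..26]='5' size=0x5=5, data at stream[28..33]='7skfd' -> body[15..20], body so far='t6im0crmb0ketqy7skfd'
Chunk 4: stream[35..36]='0' size=0 (terminator). Final body='t6im0crmb0ketqy7skfd' (20 bytes)
Body byte 0 = 't'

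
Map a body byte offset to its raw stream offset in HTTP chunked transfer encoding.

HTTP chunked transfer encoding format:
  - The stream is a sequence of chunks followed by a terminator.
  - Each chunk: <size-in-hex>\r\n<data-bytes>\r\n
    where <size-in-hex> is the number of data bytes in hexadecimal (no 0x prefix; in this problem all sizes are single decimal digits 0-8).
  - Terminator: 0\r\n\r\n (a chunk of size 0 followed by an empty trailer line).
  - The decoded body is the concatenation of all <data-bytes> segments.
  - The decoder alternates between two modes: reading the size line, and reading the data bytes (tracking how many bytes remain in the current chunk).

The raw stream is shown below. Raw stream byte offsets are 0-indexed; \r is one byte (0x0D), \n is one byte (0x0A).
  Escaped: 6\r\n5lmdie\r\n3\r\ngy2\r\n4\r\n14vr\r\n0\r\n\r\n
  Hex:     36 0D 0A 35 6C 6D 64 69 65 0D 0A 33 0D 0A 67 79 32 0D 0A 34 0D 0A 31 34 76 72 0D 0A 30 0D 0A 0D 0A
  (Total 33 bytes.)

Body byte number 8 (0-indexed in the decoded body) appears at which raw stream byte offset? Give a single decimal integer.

Answer: 16

Derivation:
Chunk 1: stream[0..1]='6' size=0x6=6, data at stream[3..9]='5lmdie' -> body[0..6], body so far='5lmdie'
Chunk 2: stream[11..12]='3' size=0x3=3, data at stream[14..17]='gy2' -> body[6..9], body so far='5lmdiegy2'
Chunk 3: stream[19..20]='4' size=0x4=4, data at stream[22..26]='14vr' -> body[9..13], body so far='5lmdiegy214vr'
Chunk 4: stream[28..29]='0' size=0 (terminator). Final body='5lmdiegy214vr' (13 bytes)
Body byte 8 at stream offset 16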